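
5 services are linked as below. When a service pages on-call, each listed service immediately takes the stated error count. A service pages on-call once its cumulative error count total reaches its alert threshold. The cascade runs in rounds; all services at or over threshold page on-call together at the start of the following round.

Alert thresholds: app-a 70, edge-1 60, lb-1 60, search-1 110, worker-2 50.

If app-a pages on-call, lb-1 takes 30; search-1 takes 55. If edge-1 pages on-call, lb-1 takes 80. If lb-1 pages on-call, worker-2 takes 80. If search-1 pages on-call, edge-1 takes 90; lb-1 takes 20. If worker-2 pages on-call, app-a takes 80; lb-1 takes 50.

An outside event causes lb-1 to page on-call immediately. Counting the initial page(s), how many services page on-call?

3

Round 1 — lb-1 pages on-call (initial).
  worker-2: +80 → 80 ≥ 50
Round 2 — worker-2 pages on-call.
  app-a: +80 → 80 ≥ 70
Round 3 — app-a pages on-call.
  search-1: +55 → 55 < 110
No further pages.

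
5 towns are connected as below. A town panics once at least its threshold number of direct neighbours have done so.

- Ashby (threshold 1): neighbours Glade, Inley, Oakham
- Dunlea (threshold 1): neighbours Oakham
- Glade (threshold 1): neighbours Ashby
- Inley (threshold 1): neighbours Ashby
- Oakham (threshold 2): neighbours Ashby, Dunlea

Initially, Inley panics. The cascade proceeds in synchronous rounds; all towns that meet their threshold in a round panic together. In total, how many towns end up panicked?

3

Round 1 — Inley panics (initial).
Round 2 — checking thresholds:
  Ashby: 1 of 3 neighbours ≥ 1, panics.
Round 3 — checking thresholds:
  Glade: 1 of 1 neighbours ≥ 1, panics.
  Oakham: 1 of 2 neighbours < 2, holds.
Round 4 — no new panics; cascade stops.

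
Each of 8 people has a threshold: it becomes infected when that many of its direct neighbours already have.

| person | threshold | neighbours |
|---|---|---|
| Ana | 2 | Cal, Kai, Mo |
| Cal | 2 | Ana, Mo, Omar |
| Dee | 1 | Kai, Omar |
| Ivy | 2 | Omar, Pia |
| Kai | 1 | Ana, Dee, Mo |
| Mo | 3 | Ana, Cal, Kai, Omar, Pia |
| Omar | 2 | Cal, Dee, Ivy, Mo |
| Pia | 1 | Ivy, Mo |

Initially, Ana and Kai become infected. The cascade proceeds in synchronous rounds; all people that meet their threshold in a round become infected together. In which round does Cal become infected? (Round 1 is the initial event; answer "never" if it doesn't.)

Round 1 — Ana, Kai become infected (initial).
Round 2 — checking thresholds:
  Cal: 1 of 3 neighbours < 2, below threshold.
  Dee: 1 of 2 neighbours ≥ 1, becomes infected.
  Mo: 2 of 5 neighbours < 3, below threshold.
Round 3 — no new infections; cascade stops.

never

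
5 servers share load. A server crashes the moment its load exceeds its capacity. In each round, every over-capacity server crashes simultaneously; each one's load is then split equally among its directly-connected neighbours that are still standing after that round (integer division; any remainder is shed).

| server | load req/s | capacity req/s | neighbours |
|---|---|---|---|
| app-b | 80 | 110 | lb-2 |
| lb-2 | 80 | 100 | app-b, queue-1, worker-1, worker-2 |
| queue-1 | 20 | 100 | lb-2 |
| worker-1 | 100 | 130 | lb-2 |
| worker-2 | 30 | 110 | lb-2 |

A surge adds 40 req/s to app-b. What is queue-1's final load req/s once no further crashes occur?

86

Round 1 — app-b at 120 > 110. app-b crashes.
  app-b sheds 120 req/s to lb-2: 120 each.
    lb-2: 80+120 = 200 > 100
Round 2 — lb-2 crashes.
  lb-2 sheds 200 req/s to queue-1, worker-1, worker-2: 66 each (2 lost).
    queue-1: 20+66 = 86 ≤ 100
    worker-1: 100+66 = 166 > 130
    worker-2: 30+66 = 96 ≤ 110
Round 3 — worker-1 crashes.
  worker-1 sheds 166 req/s: no online neighbours, lost.
No further crashes.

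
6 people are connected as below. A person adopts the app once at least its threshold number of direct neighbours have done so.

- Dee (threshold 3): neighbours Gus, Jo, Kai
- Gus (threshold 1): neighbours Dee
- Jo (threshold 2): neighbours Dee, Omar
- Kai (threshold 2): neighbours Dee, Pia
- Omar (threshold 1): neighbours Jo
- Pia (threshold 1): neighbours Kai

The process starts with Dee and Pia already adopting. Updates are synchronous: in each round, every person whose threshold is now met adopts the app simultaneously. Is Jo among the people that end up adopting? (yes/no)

Round 1 — Dee, Pia adopt the app (initial).
Round 2 — checking thresholds:
  Gus: 1 of 1 neighbours ≥ 1, adopts the app.
  Jo: 1 of 2 neighbours < 2, below threshold.
  Kai: 2 of 2 neighbours ≥ 2, adopts the app.
Round 3 — no new adoptions; cascade stops.

no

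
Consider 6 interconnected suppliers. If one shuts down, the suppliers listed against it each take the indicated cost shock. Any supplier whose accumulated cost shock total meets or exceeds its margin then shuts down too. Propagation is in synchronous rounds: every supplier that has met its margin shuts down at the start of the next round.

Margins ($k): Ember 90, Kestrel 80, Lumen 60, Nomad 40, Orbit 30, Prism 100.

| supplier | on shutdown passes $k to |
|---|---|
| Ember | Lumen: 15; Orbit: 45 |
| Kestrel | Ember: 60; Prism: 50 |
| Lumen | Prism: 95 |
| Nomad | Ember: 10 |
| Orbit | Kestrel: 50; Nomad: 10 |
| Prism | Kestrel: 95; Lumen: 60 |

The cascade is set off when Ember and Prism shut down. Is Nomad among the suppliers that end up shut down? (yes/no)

Round 1 — Ember, Prism shut down (initial).
  Kestrel: +95 → 95 ≥ 80
  Lumen: +15+60 → 75 ≥ 60
  Orbit: +45 → 45 ≥ 30
Round 2 — Kestrel, Lumen, Orbit shut down.
  Nomad: +10 → 10 < 40
No further shutdowns.

no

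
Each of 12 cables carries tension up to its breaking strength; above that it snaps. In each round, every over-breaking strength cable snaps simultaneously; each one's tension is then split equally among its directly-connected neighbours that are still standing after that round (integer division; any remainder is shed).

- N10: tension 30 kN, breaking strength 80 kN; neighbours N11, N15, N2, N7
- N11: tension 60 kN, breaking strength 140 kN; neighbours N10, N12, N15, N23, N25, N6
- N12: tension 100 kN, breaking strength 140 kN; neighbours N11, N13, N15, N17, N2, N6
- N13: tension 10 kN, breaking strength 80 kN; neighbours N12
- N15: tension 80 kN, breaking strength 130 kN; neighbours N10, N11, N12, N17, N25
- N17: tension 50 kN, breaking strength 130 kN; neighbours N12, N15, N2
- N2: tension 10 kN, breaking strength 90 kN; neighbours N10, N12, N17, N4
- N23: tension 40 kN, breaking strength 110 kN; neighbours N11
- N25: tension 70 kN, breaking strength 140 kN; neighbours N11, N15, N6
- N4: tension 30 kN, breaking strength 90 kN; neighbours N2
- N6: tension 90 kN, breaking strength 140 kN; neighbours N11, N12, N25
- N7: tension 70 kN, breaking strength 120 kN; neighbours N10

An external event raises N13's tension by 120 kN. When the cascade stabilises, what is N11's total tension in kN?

106

Round 1 — N13 at 130 > 80. N13 snaps.
  N13 sheds 130 kN to N12: 130 each.
    N12: 100+130 = 230 > 140
Round 2 — N12 snaps.
  N12 sheds 230 kN to N11, N15, N17, N2, N6: 46 each.
    N11: 60+46 = 106 ≤ 140
    N15: 80+46 = 126 ≤ 130
    N17: 50+46 = 96 ≤ 130
    N2: 10+46 = 56 ≤ 90
    N6: 90+46 = 136 ≤ 140
No further breaks.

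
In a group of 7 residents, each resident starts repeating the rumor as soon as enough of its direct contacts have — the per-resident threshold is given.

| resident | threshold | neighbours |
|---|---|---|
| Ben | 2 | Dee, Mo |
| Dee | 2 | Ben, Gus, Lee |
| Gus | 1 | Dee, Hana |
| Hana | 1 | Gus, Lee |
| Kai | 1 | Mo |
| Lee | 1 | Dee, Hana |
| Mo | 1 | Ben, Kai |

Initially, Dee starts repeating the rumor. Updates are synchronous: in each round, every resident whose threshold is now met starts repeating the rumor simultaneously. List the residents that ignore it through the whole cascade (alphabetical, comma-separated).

Round 1 — Dee starts repeating the rumor (initial).
Round 2 — checking thresholds:
  Ben: 1 of 2 neighbours < 2, holds.
  Gus: 1 of 2 neighbours ≥ 1, starts repeating the rumor.
  Lee: 1 of 2 neighbours ≥ 1, starts repeating the rumor.
Round 3 — checking thresholds:
  Ben: 1 of 2 neighbours < 2, holds.
  Hana: 2 of 2 neighbours ≥ 1, starts repeating the rumor.
Round 4 — no new spreads; cascade stops.

Ben, Kai, Mo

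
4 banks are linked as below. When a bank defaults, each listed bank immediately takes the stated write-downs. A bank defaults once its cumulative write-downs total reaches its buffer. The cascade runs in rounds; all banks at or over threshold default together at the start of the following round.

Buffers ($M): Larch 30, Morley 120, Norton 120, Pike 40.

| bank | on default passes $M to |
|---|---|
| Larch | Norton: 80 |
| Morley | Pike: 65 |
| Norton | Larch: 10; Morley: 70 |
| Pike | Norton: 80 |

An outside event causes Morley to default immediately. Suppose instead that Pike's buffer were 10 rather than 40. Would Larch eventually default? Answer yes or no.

With Pike's buffer at 10:
Round 1 — Morley defaults (initial).
  Pike: +65 → 65 ≥ 10
Round 2 — Pike defaults.
  Norton: +80 → 80 < 120
No further defaults.

no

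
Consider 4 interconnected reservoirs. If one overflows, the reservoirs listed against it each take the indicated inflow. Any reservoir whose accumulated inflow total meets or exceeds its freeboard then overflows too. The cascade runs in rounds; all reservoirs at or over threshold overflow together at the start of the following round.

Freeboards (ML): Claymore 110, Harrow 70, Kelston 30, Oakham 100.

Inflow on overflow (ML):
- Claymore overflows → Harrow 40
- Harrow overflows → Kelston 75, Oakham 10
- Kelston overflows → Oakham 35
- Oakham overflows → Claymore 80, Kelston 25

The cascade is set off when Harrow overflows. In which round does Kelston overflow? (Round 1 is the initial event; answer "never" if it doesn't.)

Round 1 — Harrow overflows (initial).
  Kelston: +75 → 75 ≥ 30
  Oakham: +10 → 10 < 100
Round 2 — Kelston overflows.
  Oakham: +35 → 45 < 100
No further overflows.

2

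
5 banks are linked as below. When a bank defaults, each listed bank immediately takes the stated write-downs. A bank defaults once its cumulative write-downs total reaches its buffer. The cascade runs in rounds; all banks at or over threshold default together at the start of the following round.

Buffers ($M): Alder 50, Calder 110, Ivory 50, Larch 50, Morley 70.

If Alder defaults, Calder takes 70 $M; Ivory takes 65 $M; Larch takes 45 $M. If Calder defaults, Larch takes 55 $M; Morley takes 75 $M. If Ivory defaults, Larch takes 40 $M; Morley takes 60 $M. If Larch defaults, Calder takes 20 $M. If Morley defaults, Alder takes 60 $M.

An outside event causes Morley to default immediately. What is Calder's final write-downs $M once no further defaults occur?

90

Round 1 — Morley defaults (initial).
  Alder: +60 → 60 ≥ 50
Round 2 — Alder defaults.
  Calder: +70 → 70 < 110
  Ivory: +65 → 65 ≥ 50
  Larch: +45 → 45 < 50
Round 3 — Ivory defaults.
  Larch: +40 → 85 ≥ 50
Round 4 — Larch defaults.
  Calder: +20 → 90 < 110
No further defaults.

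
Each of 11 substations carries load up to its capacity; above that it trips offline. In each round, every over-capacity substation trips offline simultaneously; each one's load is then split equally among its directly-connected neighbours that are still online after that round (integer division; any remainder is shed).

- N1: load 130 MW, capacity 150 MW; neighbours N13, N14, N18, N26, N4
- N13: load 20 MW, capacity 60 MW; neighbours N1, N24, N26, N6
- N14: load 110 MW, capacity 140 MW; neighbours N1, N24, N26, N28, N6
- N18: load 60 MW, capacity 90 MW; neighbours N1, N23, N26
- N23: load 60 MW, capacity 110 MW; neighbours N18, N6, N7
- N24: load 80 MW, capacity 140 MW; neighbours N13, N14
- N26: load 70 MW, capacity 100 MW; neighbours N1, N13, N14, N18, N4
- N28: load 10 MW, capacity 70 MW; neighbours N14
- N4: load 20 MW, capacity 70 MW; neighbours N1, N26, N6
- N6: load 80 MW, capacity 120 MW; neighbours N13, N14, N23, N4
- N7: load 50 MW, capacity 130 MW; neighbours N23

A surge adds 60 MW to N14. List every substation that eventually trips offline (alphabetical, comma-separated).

N1, N13, N14, N18, N23, N24, N26, N4, N6, N7

Round 1 — N14 at 170 > 140. N14 trips offline.
  N14 sheds 170 MW to N1, N24, N26, N28, N6: 34 each.
    N1: 130+34 = 164 > 150
    N24: 80+34 = 114 ≤ 140
    N26: 70+34 = 104 > 100
    N28: 10+34 = 44 ≤ 70
    N6: 80+34 = 114 ≤ 120
Round 2 — N1, N26 trip offline.
  N1 sheds 164 MW to N13, N18, N4: 54 each (2 lost).
    N13: 20+54 = 74 > 60
    N18: 60+54 = 114 > 90
    N4: 20+54 = 74 > 70
  N26 sheds 104 MW to N13, N18, N4: 34 each (2 lost).
    N13: 74+34 = 108 > 60
    N18: 114+34 = 148 > 90
    N4: 74+34 = 108 > 70
Round 3 — N13, N18, N4 trip offline.
  N13 sheds 108 MW to N24, N6: 54 each.
    N24: 114+54 = 168 > 140
    N6: 114+54 = 168 > 120
  N18 sheds 148 MW to N23: 148 each.
    N23: 60+148 = 208 > 110
  N4 sheds 108 MW to N6: 108 each.
    N6: 168+108 = 276 > 120
Round 4 — N23, N24, N6 trip offline.
  N23 sheds 208 MW to N7: 208 each.
    N7: 50+208 = 258 > 130
  N24 sheds 168 MW: no online neighbours, lost.
  N6 sheds 276 MW: no online neighbours, lost.
Round 5 — N7 trips offline.
  N7 sheds 258 MW: no online neighbours, lost.
No further trips.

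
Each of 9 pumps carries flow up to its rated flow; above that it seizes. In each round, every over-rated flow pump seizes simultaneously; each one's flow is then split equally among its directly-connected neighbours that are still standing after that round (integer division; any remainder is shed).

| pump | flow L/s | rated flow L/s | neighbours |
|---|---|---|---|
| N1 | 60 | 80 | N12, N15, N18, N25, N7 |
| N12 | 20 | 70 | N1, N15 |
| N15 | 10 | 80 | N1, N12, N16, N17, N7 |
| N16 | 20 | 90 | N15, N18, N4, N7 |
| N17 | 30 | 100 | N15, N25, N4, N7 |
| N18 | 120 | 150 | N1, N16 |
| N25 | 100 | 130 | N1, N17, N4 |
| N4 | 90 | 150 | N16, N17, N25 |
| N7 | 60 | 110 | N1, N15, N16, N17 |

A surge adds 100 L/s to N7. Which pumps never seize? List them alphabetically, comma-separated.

N12, N15, N16, N17, N18, N25, N4

Round 1 — N7 at 160 > 110. N7 seizes.
  N7 sheds 160 L/s to N1, N15, N16, N17: 40 each.
    N1: 60+40 = 100 > 80
    N15: 10+40 = 50 ≤ 80
    N16: 20+40 = 60 ≤ 90
    N17: 30+40 = 70 ≤ 100
Round 2 — N1 seizes.
  N1 sheds 100 L/s to N12, N15, N18, N25: 25 each.
    N12: 20+25 = 45 ≤ 70
    N15: 50+25 = 75 ≤ 80
    N18: 120+25 = 145 ≤ 150
    N25: 100+25 = 125 ≤ 130
No further seizures.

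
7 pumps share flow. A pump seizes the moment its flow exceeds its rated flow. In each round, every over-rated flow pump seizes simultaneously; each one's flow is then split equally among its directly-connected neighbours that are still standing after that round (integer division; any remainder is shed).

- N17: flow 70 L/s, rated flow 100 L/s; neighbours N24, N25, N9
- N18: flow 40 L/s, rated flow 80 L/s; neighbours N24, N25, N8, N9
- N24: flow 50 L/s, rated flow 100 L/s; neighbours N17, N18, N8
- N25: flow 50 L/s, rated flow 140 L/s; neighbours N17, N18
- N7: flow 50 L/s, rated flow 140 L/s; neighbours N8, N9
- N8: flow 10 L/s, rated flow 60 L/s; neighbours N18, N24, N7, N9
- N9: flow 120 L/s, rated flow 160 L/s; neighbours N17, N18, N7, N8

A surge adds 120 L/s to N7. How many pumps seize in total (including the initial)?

7

Round 1 — N7 at 170 > 140. N7 seizes.
  N7 sheds 170 L/s to N8, N9: 85 each.
    N8: 10+85 = 95 > 60
    N9: 120+85 = 205 > 160
Round 2 — N8, N9 seize.
  N8 sheds 95 L/s to N18, N24: 47 each (1 lost).
    N18: 40+47 = 87 > 80
    N24: 50+47 = 97 ≤ 100
  N9 sheds 205 L/s to N17, N18: 102 each (1 lost).
    N17: 70+102 = 172 > 100
    N18: 87+102 = 189 > 80
Round 3 — N17, N18 seize.
  N17 sheds 172 L/s to N24, N25: 86 each.
    N24: 97+86 = 183 > 100
    N25: 50+86 = 136 ≤ 140
  N18 sheds 189 L/s to N24, N25: 94 each (1 lost).
    N24: 183+94 = 277 > 100
    N25: 136+94 = 230 > 140
Round 4 — N24, N25 seize.
  N24 sheds 277 L/s: no online neighbours, lost.
  N25 sheds 230 L/s: no online neighbours, lost.
No further seizures.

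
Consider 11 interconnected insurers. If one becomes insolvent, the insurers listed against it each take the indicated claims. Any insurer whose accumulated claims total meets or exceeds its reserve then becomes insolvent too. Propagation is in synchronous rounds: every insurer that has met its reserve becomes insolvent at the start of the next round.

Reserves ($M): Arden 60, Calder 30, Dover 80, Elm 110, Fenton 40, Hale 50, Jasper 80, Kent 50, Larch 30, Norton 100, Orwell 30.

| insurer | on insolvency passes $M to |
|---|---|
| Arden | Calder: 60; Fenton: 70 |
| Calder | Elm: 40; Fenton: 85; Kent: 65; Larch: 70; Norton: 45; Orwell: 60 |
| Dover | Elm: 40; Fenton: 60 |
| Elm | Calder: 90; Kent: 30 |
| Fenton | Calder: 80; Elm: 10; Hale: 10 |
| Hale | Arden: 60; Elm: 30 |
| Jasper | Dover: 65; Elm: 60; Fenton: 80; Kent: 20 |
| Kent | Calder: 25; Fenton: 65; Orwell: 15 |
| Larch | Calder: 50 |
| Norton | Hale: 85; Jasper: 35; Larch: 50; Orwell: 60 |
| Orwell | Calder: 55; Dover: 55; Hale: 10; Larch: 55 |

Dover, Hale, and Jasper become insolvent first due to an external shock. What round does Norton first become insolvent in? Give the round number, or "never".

never

Round 1 — Dover, Hale, Jasper become insolvent (initial).
  Arden: +60 → 60 ≥ 60
  Elm: +40+30+60 → 130 ≥ 110
  Fenton: +60+80 → 140 ≥ 40
  Kent: +20 → 20 < 50
Round 2 — Arden, Elm, Fenton become insolvent.
  Calder: +60+90+80 → 230 ≥ 30
  Kent: +30 → 50 ≥ 50
Round 3 — Calder, Kent become insolvent.
  Larch: +70 → 70 ≥ 30
  Norton: +45 → 45 < 100
  Orwell: +60+15 → 75 ≥ 30
Round 4 — Larch, Orwell become insolvent.
No further insolvencies.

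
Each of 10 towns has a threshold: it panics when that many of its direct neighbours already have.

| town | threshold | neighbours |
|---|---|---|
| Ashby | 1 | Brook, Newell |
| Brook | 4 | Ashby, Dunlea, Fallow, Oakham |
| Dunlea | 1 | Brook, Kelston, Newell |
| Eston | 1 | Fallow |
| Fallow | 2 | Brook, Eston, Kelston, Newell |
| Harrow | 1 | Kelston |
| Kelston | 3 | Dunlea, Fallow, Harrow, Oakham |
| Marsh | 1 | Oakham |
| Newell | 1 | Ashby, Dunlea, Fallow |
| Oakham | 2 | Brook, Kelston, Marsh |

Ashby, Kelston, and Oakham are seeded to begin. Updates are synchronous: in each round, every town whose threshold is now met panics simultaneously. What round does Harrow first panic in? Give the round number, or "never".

2

Round 1 — Ashby, Kelston, Oakham panic (initial).
Round 2 — checking thresholds:
  Brook: 2 of 4 neighbours < 4, not yet.
  Dunlea: 1 of 3 neighbours ≥ 1, panics.
  Fallow: 1 of 4 neighbours < 2, not yet.
  Harrow: 1 of 1 neighbours ≥ 1, panics.
  Marsh: 1 of 1 neighbours ≥ 1, panics.
  Newell: 1 of 3 neighbours ≥ 1, panics.
Round 3 — checking thresholds:
  Brook: 3 of 4 neighbours < 4, not yet.
  Fallow: 2 of 4 neighbours ≥ 2, panics.
Round 4 — checking thresholds:
  Brook: 4 of 4 neighbours ≥ 4, panics.
  Eston: 1 of 1 neighbours ≥ 1, panics.
Round 5 — no new panics; cascade stops.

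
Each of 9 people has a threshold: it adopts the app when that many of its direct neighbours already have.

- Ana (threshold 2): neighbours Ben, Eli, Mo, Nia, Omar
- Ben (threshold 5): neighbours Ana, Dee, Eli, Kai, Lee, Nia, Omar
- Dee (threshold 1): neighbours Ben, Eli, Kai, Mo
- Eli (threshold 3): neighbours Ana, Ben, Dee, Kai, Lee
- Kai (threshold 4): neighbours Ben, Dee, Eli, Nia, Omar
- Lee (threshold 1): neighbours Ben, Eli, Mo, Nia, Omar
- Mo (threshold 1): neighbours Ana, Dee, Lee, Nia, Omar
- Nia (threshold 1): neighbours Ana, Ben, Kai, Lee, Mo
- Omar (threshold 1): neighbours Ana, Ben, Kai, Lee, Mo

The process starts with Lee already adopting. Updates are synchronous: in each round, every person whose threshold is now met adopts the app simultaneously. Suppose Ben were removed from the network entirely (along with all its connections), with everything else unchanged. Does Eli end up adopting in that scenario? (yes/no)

With Ben removed:
Round 1 — Lee adopts the app (initial).
Round 2 — checking thresholds:
  Eli: 1 of 4 neighbours < 3, not yet.
  Mo: 1 of 5 neighbours ≥ 1, adopts the app.
  Nia: 1 of 4 neighbours ≥ 1, adopts the app.
  Omar: 1 of 4 neighbours ≥ 1, adopts the app.
Round 3 — checking thresholds:
  Ana: 3 of 4 neighbours ≥ 2, adopts the app.
  Dee: 1 of 3 neighbours ≥ 1, adopts the app.
  Eli: 1 of 4 neighbours < 3, not yet.
  Kai: 2 of 4 neighbours < 4, not yet.
Round 4 — checking thresholds:
  Eli: 3 of 4 neighbours ≥ 3, adopts the app.
  Kai: 3 of 4 neighbours < 4, not yet.
Round 5 — checking thresholds:
  Kai: 4 of 4 neighbours ≥ 4, adopts the app.
Round 6 — no new adoptions; cascade stops.

yes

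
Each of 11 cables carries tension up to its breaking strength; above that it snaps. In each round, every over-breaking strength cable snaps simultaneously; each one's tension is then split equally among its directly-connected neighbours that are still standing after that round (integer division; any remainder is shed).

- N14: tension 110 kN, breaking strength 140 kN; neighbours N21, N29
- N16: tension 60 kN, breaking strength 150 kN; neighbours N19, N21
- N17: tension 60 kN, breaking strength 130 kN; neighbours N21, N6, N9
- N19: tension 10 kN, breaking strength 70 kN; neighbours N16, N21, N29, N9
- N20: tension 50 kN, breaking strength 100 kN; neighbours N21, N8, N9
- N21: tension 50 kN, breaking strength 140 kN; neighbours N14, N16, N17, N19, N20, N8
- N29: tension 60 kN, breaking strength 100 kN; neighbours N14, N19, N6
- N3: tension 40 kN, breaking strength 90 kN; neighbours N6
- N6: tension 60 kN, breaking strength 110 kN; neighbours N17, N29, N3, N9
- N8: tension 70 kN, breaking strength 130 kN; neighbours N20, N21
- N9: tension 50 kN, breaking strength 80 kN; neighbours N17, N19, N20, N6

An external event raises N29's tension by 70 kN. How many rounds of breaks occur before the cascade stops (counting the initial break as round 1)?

7

Round 1 — N29 at 130 > 100. N29 snaps.
  N29 sheds 130 kN to N14, N19, N6: 43 each (1 lost).
    N14: 110+43 = 153 > 140
    N19: 10+43 = 53 ≤ 70
    N6: 60+43 = 103 ≤ 110
Round 2 — N14 snaps.
  N14 sheds 153 kN to N21: 153 each.
    N21: 50+153 = 203 > 140
Round 3 — N21 snaps.
  N21 sheds 203 kN to N16, N17, N19, N20, N8: 40 each (3 lost).
    N16: 60+40 = 100 ≤ 150
    N17: 60+40 = 100 ≤ 130
    N19: 53+40 = 93 > 70
    N20: 50+40 = 90 ≤ 100
    N8: 70+40 = 110 ≤ 130
Round 4 — N19 snaps.
  N19 sheds 93 kN to N16, N9: 46 each (1 lost).
    N16: 100+46 = 146 ≤ 150
    N9: 50+46 = 96 > 80
Round 5 — N9 snaps.
  N9 sheds 96 kN to N17, N20, N6: 32 each.
    N17: 100+32 = 132 > 130
    N20: 90+32 = 122 > 100
    N6: 103+32 = 135 > 110
Round 6 — N17, N20, N6 snap.
  N17 sheds 132 kN: no online neighbours, lost.
  N20 sheds 122 kN to N8: 122 each.
    N8: 110+122 = 232 > 130
  N6 sheds 135 kN to N3: 135 each.
    N3: 40+135 = 175 > 90
Round 7 — N3, N8 snap.
  N3 sheds 175 kN: no online neighbours, lost.
  N8 sheds 232 kN: no online neighbours, lost.
No further breaks.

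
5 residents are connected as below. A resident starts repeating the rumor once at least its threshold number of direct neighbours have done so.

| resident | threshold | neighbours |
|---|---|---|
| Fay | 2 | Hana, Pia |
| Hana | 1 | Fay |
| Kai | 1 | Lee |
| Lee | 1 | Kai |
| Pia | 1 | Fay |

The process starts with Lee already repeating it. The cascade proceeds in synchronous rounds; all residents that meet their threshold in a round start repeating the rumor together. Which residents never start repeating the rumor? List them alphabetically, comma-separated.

Round 1 — Lee starts repeating the rumor (initial).
Round 2 — checking thresholds:
  Kai: 1 of 1 neighbours ≥ 1, starts repeating the rumor.
Round 3 — no new spreads; cascade stops.

Fay, Hana, Pia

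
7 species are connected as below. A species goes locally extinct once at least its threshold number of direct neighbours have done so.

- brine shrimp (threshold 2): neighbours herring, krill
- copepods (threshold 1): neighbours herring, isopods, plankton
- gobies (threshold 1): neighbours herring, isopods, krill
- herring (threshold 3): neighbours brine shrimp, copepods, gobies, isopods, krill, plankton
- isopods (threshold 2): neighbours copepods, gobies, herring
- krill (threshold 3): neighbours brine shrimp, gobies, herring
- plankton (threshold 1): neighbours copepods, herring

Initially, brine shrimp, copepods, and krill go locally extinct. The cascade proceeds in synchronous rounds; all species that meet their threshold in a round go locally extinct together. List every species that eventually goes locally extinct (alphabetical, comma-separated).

Round 1 — brine shrimp, copepods, krill go locally extinct (initial).
Round 2 — checking thresholds:
  gobies: 1 of 3 neighbours ≥ 1, goes locally extinct.
  herring: 3 of 6 neighbours ≥ 3, goes locally extinct.
  isopods: 1 of 3 neighbours < 2, below threshold.
  plankton: 1 of 2 neighbours ≥ 1, goes locally extinct.
Round 3 — checking thresholds:
  isopods: 3 of 3 neighbours ≥ 2, goes locally extinct.
Round 4 — no new extinctions; cascade stops.

brine shrimp, copepods, gobies, herring, isopods, krill, plankton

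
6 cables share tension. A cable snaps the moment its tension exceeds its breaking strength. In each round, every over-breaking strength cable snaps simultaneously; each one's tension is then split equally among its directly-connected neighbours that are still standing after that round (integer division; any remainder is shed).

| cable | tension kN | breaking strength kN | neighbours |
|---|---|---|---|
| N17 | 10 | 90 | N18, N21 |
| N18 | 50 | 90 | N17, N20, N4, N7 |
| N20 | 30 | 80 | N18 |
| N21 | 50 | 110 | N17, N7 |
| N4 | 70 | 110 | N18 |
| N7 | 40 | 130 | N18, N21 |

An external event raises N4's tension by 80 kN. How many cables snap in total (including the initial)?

3

Round 1 — N4 at 150 > 110. N4 snaps.
  N4 sheds 150 kN to N18: 150 each.
    N18: 50+150 = 200 > 90
Round 2 — N18 snaps.
  N18 sheds 200 kN to N17, N20, N7: 66 each (2 lost).
    N17: 10+66 = 76 ≤ 90
    N20: 30+66 = 96 > 80
    N7: 40+66 = 106 ≤ 130
Round 3 — N20 snaps.
  N20 sheds 96 kN: no online neighbours, lost.
No further breaks.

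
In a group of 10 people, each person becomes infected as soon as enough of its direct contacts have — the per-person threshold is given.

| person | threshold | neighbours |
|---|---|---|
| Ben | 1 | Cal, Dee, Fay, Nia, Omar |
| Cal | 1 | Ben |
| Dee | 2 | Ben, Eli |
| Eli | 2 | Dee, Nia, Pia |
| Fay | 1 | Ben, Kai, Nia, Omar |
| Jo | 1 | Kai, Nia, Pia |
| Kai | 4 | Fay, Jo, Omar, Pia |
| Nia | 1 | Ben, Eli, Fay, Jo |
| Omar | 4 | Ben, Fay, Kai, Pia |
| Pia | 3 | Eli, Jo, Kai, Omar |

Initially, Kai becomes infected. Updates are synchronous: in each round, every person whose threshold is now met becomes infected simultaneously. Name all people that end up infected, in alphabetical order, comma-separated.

Round 1 — Kai becomes infected (initial).
Round 2 — checking thresholds:
  Fay: 1 of 4 neighbours ≥ 1, becomes infected.
  Jo: 1 of 3 neighbours ≥ 1, becomes infected.
  Omar: 1 of 4 neighbours < 4, below threshold.
  Pia: 1 of 4 neighbours < 3, below threshold.
Round 3 — checking thresholds:
  Ben: 1 of 5 neighbours ≥ 1, becomes infected.
  Nia: 2 of 4 neighbours ≥ 1, becomes infected.
  Omar: 2 of 4 neighbours < 4, below threshold.
  Pia: 2 of 4 neighbours < 3, below threshold.
Round 4 — checking thresholds:
  Cal: 1 of 1 neighbours ≥ 1, becomes infected.
  Dee: 1 of 2 neighbours < 2, below threshold.
  Eli: 1 of 3 neighbours < 2, below threshold.
  Omar: 3 of 4 neighbours < 4, below threshold.
  Pia: 2 of 4 neighbours < 3, below threshold.
Round 5 — no new infections; cascade stops.

Ben, Cal, Fay, Jo, Kai, Nia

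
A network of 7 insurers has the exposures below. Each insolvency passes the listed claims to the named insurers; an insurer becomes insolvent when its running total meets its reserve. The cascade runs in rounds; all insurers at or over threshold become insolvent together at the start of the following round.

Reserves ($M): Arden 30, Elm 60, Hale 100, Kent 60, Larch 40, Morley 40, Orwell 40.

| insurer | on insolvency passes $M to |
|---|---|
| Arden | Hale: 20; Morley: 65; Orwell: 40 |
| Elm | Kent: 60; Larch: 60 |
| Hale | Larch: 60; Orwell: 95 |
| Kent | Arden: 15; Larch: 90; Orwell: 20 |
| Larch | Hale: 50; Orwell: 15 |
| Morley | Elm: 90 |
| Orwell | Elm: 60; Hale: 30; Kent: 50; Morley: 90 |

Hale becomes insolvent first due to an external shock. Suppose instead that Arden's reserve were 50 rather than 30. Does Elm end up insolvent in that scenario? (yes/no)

yes

With Arden's reserve at 50:
Round 1 — Hale becomes insolvent (initial).
  Larch: +60 → 60 ≥ 40
  Orwell: +95 → 95 ≥ 40
Round 2 — Larch, Orwell become insolvent.
  Elm: +60 → 60 ≥ 60
  Kent: +50 → 50 < 60
  Morley: +90 → 90 ≥ 40
Round 3 — Elm, Morley become insolvent.
  Kent: +60 → 110 ≥ 60
Round 4 — Kent becomes insolvent.
  Arden: +15 → 15 < 50
No further insolvencies.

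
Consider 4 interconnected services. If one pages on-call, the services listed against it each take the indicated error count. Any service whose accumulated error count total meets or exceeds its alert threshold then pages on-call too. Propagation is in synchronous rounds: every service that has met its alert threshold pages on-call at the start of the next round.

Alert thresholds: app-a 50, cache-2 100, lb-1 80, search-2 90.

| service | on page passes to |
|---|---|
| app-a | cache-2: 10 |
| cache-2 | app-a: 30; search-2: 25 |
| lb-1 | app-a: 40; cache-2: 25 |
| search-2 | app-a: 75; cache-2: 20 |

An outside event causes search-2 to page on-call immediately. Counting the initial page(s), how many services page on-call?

2

Round 1 — search-2 pages on-call (initial).
  app-a: +75 → 75 ≥ 50
  cache-2: +20 → 20 < 100
Round 2 — app-a pages on-call.
  cache-2: +10 → 30 < 100
No further pages.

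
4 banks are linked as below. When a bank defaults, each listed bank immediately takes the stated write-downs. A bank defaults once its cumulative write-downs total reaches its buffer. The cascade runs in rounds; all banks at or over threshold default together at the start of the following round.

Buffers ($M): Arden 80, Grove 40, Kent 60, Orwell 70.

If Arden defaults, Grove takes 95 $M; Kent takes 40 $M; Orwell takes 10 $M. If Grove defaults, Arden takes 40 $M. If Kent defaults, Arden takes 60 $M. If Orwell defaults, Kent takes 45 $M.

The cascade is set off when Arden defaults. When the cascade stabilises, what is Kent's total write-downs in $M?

Round 1 — Arden defaults (initial).
  Grove: +95 → 95 ≥ 40
  Kent: +40 → 40 < 60
  Orwell: +10 → 10 < 70
Round 2 — Grove defaults.
No further defaults.

40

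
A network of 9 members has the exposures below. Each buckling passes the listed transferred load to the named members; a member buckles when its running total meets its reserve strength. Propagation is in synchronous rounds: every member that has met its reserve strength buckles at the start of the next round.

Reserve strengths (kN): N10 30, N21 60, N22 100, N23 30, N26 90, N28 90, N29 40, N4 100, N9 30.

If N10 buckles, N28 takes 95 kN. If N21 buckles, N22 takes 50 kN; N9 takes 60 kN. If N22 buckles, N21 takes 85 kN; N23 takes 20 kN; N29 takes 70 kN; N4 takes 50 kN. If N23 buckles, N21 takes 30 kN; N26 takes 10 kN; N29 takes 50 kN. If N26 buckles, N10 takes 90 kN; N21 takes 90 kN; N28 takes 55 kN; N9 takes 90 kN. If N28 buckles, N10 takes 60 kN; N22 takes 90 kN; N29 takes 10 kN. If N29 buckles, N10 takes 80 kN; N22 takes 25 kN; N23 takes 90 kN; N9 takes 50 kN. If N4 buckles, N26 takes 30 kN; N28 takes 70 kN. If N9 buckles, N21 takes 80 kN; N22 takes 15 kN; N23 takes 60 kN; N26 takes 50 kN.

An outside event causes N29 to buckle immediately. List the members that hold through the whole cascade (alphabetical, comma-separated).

N26, N4

Round 1 — N29 buckles (initial).
  N10: +80 → 80 ≥ 30
  N22: +25 → 25 < 100
  N23: +90 → 90 ≥ 30
  N9: +50 → 50 ≥ 30
Round 2 — N10, N23, N9 buckle.
  N21: +30+80 → 110 ≥ 60
  N22: +15 → 40 < 100
  N26: +10+50 → 60 < 90
  N28: +95 → 95 ≥ 90
Round 3 — N21, N28 buckle.
  N22: +50+90 → 180 ≥ 100
Round 4 — N22 buckles.
  N4: +50 → 50 < 100
No further bucklings.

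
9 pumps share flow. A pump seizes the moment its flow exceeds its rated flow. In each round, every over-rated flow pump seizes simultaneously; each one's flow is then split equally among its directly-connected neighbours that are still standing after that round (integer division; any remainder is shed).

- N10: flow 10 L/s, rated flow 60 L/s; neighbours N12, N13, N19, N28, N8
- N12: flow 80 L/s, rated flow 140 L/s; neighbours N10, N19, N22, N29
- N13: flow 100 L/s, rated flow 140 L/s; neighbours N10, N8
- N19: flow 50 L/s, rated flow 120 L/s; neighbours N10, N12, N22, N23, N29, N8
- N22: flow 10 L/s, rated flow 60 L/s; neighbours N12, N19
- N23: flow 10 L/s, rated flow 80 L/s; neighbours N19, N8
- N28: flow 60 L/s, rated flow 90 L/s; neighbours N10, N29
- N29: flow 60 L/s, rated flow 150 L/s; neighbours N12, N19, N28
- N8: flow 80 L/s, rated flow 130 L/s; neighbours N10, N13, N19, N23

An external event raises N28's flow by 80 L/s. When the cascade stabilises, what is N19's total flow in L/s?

Round 1 — N28 at 140 > 90. N28 seizes.
  N28 sheds 140 L/s to N10, N29: 70 each.
    N10: 10+70 = 80 > 60
    N29: 60+70 = 130 ≤ 150
Round 2 — N10 seizes.
  N10 sheds 80 L/s to N12, N13, N19, N8: 20 each.
    N12: 80+20 = 100 ≤ 140
    N13: 100+20 = 120 ≤ 140
    N19: 50+20 = 70 ≤ 120
    N8: 80+20 = 100 ≤ 130
No further seizures.

70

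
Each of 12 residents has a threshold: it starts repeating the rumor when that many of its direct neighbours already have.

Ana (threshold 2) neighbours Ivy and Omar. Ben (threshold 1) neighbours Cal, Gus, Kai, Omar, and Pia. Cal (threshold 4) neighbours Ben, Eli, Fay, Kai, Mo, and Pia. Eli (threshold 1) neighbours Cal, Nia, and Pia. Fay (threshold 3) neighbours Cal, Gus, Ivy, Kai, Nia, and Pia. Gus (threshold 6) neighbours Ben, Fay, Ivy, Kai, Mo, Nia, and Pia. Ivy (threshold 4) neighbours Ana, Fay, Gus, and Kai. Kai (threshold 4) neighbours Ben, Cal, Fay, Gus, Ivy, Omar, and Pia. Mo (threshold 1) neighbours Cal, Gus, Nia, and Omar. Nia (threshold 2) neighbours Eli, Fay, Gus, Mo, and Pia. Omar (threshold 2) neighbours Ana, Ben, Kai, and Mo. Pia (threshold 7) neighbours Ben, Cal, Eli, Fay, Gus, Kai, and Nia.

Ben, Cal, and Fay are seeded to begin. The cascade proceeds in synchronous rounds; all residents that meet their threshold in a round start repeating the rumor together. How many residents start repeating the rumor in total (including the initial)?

8

Round 1 — Ben, Cal, Fay start repeating the rumor (initial).
Round 2 — checking thresholds:
  Eli: 1 of 3 neighbours ≥ 1, starts repeating the rumor.
  Gus: 2 of 7 neighbours < 6, not yet.
  Ivy: 1 of 4 neighbours < 4, not yet.
  Kai: 3 of 7 neighbours < 4, not yet.
  Mo: 1 of 4 neighbours ≥ 1, starts repeating the rumor.
  Nia: 1 of 5 neighbours < 2, not yet.
  Omar: 1 of 4 neighbours < 2, not yet.
  Pia: 3 of 7 neighbours < 7, not yet.
Round 3 — checking thresholds:
  Gus: 3 of 7 neighbours < 6, not yet.
  Ivy: 1 of 4 neighbours < 4, not yet.
  Kai: 3 of 7 neighbours < 4, not yet.
  Nia: 3 of 5 neighbours ≥ 2, starts repeating the rumor.
  Omar: 2 of 4 neighbours ≥ 2, starts repeating the rumor.
  Pia: 4 of 7 neighbours < 7, not yet.
Round 4 — checking thresholds:
  Ana: 1 of 2 neighbours < 2, not yet.
  Gus: 4 of 7 neighbours < 6, not yet.
  Ivy: 1 of 4 neighbours < 4, not yet.
  Kai: 4 of 7 neighbours ≥ 4, starts repeating the rumor.
  Pia: 5 of 7 neighbours < 7, not yet.
Round 5 — no new spreads; cascade stops.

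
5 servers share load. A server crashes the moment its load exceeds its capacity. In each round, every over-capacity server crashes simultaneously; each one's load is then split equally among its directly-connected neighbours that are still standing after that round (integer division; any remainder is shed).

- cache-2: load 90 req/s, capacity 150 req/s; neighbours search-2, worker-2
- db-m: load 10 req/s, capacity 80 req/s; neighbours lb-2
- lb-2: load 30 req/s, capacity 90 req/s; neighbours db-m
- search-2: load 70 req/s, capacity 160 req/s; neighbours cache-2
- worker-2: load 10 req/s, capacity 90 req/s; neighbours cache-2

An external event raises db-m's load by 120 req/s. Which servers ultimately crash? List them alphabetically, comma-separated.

db-m, lb-2

Round 1 — db-m at 130 > 80. db-m crashes.
  db-m sheds 130 req/s to lb-2: 130 each.
    lb-2: 30+130 = 160 > 90
Round 2 — lb-2 crashes.
  lb-2 sheds 160 req/s: no online neighbours, lost.
No further crashes.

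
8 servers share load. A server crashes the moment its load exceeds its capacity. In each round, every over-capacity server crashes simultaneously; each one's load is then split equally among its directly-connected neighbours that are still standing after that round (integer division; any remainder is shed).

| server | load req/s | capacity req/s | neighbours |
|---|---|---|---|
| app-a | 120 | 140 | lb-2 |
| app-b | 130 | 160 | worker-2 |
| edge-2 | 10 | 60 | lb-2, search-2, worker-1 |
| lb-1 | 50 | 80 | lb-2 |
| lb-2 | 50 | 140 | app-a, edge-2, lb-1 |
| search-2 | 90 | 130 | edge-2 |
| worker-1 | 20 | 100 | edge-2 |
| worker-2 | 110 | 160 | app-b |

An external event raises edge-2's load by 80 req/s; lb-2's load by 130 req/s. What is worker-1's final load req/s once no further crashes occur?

65

Round 1 — edge-2 at 90 > 60; lb-2 at 180 > 140. edge-2, lb-2 crash.
  edge-2 sheds 90 req/s to search-2, worker-1: 45 each.
    search-2: 90+45 = 135 > 130
    worker-1: 20+45 = 65 ≤ 100
  lb-2 sheds 180 req/s to app-a, lb-1: 90 each.
    app-a: 120+90 = 210 > 140
    lb-1: 50+90 = 140 > 80
Round 2 — app-a, lb-1, search-2 crash.
  app-a sheds 210 req/s: no online neighbours, lost.
  lb-1 sheds 140 req/s: no online neighbours, lost.
  search-2 sheds 135 req/s: no online neighbours, lost.
No further crashes.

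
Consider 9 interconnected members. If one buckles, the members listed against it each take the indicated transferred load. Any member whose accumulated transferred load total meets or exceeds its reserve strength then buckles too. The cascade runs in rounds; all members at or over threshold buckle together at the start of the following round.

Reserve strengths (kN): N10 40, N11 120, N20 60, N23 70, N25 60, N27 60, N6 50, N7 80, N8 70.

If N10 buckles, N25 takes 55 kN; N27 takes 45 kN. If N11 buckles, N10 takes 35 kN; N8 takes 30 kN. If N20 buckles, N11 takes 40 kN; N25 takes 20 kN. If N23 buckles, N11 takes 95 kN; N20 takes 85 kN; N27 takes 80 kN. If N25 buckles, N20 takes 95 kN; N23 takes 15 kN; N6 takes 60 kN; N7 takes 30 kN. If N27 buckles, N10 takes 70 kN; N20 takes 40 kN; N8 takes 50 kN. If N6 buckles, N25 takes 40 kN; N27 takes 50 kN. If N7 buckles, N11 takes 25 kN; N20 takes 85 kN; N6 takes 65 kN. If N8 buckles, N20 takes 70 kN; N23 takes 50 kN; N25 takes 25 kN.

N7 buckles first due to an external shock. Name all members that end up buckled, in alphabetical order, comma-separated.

N20, N25, N6, N7

Round 1 — N7 buckles (initial).
  N11: +25 → 25 < 120
  N20: +85 → 85 ≥ 60
  N6: +65 → 65 ≥ 50
Round 2 — N20, N6 buckle.
  N11: +40 → 65 < 120
  N25: +20+40 → 60 ≥ 60
  N27: +50 → 50 < 60
Round 3 — N25 buckles.
  N23: +15 → 15 < 70
No further bucklings.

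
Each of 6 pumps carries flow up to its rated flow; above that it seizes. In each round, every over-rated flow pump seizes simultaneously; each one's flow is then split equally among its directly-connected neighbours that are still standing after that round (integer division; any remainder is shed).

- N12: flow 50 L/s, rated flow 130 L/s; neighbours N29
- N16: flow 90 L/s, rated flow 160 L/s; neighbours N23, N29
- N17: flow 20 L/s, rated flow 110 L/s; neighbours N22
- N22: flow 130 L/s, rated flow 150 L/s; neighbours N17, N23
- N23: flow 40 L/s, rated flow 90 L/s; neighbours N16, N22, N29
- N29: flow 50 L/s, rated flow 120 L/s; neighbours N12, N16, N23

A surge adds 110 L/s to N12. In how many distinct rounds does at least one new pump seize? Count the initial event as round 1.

Round 1 — N12 at 160 > 130. N12 seizes.
  N12 sheds 160 L/s to N29: 160 each.
    N29: 50+160 = 210 > 120
Round 2 — N29 seizes.
  N29 sheds 210 L/s to N16, N23: 105 each.
    N16: 90+105 = 195 > 160
    N23: 40+105 = 145 > 90
Round 3 — N16, N23 seize.
  N16 sheds 195 L/s: no online neighbours, lost.
  N23 sheds 145 L/s to N22: 145 each.
    N22: 130+145 = 275 > 150
Round 4 — N22 seizes.
  N22 sheds 275 L/s to N17: 275 each.
    N17: 20+275 = 295 > 110
Round 5 — N17 seizes.
  N17 sheds 295 L/s: no online neighbours, lost.
No further seizures.

5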